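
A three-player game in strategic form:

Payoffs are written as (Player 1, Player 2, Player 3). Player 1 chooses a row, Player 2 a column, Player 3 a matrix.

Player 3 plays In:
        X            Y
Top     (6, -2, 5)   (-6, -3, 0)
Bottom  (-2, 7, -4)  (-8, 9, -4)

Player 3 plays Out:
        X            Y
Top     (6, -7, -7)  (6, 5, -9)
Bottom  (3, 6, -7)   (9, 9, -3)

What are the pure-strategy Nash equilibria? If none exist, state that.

For each strategy profile, look for a profitable unilateral deviation.
(Top, X, In): Player 1 gets 6, best alternative -2; Player 2 gets -2, best alternative -3; Player 3 gets 5, best alternative -7. No profitable deviation — NE.
(Top, X, Out): Player 2 can switch to Y (-7 → 5). Not NE.
(Top, Y, In): Player 2 can switch to X (-3 → -2). Not NE.
(Top, Y, Out): Player 1 can switch to Bottom (6 → 9). Not NE.
(Bottom, X, In): Player 1 can switch to Top (-2 → 6). Not NE.
(Bottom, X, Out): Player 1 can switch to Top (3 → 6). Not NE.
(Bottom, Y, In): Player 1 can switch to Top (-8 → -6). Not NE.
(Bottom, Y, Out): Player 1 gets 9, best alternative 6; Player 2 gets 9, best alternative 6; Player 3 gets -3, best alternative -4. No profitable deviation — NE.

The pure Nash equilibria are (Top, X, In) and (Bottom, Y, Out).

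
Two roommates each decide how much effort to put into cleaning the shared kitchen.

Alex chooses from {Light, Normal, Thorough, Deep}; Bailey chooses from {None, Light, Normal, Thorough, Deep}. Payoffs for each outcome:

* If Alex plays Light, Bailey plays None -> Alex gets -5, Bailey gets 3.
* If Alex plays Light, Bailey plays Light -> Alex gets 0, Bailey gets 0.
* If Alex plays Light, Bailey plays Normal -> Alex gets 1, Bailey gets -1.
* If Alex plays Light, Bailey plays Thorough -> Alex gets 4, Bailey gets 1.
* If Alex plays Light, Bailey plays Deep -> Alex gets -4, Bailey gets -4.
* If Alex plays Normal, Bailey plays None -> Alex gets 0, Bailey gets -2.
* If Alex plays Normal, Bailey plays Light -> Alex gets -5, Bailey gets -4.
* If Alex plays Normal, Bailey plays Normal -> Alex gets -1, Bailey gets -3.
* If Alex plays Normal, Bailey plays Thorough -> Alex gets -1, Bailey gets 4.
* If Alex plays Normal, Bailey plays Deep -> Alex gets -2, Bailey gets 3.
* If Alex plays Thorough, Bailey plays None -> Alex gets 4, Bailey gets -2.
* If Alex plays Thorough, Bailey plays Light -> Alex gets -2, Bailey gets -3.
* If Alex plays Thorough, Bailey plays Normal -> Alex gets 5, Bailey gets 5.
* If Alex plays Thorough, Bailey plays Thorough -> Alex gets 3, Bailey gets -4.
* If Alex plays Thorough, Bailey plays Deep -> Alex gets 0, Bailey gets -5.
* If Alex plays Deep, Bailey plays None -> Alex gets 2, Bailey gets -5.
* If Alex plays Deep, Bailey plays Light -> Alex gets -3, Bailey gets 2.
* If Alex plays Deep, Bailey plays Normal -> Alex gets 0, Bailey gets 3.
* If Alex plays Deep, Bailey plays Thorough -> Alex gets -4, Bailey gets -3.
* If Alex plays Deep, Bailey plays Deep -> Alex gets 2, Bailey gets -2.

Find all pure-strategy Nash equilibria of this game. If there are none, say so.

(Thorough, Normal)

Alex against None: payoffs -5, 0, 4, 2 → best response Thorough.
Alex against Light: payoffs 0, -5, -2, -3 → best response Light.
Alex against Normal: payoffs 1, -1, 5, 0 → best response Thorough.
Alex against Thorough: payoffs 4, -1, 3, -4 → best response Light.
Alex against Deep: payoffs -4, -2, 0, 2 → best response Deep.
Bailey against Light: payoffs 3, 0, -1, 1, -4 → best response None.
Bailey against Normal: payoffs -2, -4, -3, 4, 3 → best response Thorough.
Bailey against Thorough: payoffs -2, -3, 5, -4, -5 → best response Normal.
Bailey against Deep: payoffs -5, 2, 3, -3, -2 → best response Normal.
Mutual best responses: (Thorough, Normal).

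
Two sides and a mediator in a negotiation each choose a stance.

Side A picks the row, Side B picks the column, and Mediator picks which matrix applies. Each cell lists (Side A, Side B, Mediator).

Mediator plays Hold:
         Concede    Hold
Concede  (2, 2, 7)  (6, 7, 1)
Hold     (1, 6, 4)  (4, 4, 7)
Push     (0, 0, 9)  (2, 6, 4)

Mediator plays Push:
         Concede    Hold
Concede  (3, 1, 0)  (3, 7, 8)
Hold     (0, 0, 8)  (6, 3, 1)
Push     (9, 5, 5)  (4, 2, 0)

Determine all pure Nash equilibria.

There is no pure-strategy Nash equilibrium.

(Concede, Concede, Hold): Side B can switch to Hold (2 → 7). Not NE.
(Concede, Concede, Push): Side A can switch to Push (3 → 9). Not NE.
(Concede, Hold, Hold): Mediator can switch to Push (1 → 8). Not NE.
(Concede, Hold, Push): Side A can switch to Hold (3 → 6). Not NE.
(Hold, Concede, Hold): Side A can switch to Concede (1 → 2). Not NE.
(Hold, Concede, Push): Side A can switch to Concede (0 → 3). Not NE.
(The remaining 6 profiles each have a profitable deviation by the same check.)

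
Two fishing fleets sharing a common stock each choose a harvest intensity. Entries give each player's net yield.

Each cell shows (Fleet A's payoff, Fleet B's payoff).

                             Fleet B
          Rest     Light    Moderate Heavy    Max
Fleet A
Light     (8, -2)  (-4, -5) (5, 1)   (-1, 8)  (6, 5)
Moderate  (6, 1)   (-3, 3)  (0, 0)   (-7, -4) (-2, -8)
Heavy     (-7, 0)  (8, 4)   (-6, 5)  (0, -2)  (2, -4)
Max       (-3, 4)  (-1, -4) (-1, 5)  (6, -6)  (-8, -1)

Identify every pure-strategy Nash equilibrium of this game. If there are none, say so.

There is no pure-strategy Nash equilibrium.

For each player, find the best response to each opponent profile; mutual best responses are the pure NE.
Fleet A against Rest: payoffs 8, 6, -7, -3 → best response Light.
Fleet A against Light: payoffs -4, -3, 8, -1 → best response Heavy.
Fleet A against Moderate: payoffs 5, 0, -6, -1 → best response Light.
Fleet A against Heavy: payoffs -1, -7, 0, 6 → best response Max.
Fleet A against Max: payoffs 6, -2, 2, -8 → best response Light.
Fleet B against Light: payoffs -2, -5, 1, 8, 5 → best response Heavy.
Fleet B against Moderate: payoffs 1, 3, 0, -4, -8 → best response Light.
Fleet B against Heavy: payoffs 0, 4, 5, -2, -4 → best response Moderate.
Fleet B against Max: payoffs 4, -4, 5, -6, -1 → best response Moderate.
No profile is a mutual best response for all players.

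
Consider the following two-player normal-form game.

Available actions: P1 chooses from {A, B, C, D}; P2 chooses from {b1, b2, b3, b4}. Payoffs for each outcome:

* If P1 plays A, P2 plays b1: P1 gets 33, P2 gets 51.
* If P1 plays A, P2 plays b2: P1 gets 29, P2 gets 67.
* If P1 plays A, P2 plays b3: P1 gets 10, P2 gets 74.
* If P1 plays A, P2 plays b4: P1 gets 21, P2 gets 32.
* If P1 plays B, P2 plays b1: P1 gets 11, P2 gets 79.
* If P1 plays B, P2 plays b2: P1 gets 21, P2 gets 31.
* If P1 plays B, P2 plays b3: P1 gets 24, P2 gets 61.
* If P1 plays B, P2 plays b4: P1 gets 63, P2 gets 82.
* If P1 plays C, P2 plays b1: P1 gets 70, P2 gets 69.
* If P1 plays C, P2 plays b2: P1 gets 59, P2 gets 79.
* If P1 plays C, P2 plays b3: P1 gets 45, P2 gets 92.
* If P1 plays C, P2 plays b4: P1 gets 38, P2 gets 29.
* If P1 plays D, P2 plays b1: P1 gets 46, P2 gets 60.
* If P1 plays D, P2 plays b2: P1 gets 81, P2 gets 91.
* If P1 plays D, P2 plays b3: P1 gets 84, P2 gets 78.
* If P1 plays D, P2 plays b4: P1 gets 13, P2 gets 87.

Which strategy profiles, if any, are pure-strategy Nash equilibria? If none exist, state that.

P1 against b1: payoffs 33, 11, 70, 46 → best response C.
P1 against b2: payoffs 29, 21, 59, 81 → best response D.
P1 against b3: payoffs 10, 24, 45, 84 → best response D.
P1 against b4: payoffs 21, 63, 38, 13 → best response B.
P2 against A: payoffs 51, 67, 74, 32 → best response b3.
P2 against B: payoffs 79, 31, 61, 82 → best response b4.
P2 against C: payoffs 69, 79, 92, 29 → best response b3.
P2 against D: payoffs 60, 91, 78, 87 → best response b2.
Mutual best responses: (B, b4); (D, b2).

(B, b4); (D, b2)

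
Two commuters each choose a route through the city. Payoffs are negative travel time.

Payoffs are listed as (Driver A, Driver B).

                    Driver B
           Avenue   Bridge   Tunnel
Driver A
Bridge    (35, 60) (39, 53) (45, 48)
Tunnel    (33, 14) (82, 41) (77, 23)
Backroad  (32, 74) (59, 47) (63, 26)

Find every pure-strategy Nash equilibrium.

(Bridge, Avenue): Driver A gets 35, best alternative 33; Driver B gets 60, best alternative 53. No profitable deviation — NE.
(Bridge, Bridge): Driver A can switch to Tunnel (39 → 82). Not NE.
(Bridge, Tunnel): Driver A can switch to Tunnel (45 → 77). Not NE.
(Tunnel, Avenue): Driver A can switch to Bridge (33 → 35). Not NE.
(Tunnel, Bridge): Driver A gets 82, best alternative 59; Driver B gets 41, best alternative 23. No profitable deviation — NE.
(Tunnel, Tunnel): Driver B can switch to Bridge (23 → 41). Not NE.
(Backroad, Avenue): Driver A can switch to Bridge (32 → 35). Not NE.
(Backroad, Bridge): Driver A can switch to Tunnel (59 → 82). Not NE.
(Backroad, Tunnel): Driver A can switch to Tunnel (63 → 77). Not NE.

The pure Nash equilibria are (Bridge, Avenue), (Tunnel, Bridge).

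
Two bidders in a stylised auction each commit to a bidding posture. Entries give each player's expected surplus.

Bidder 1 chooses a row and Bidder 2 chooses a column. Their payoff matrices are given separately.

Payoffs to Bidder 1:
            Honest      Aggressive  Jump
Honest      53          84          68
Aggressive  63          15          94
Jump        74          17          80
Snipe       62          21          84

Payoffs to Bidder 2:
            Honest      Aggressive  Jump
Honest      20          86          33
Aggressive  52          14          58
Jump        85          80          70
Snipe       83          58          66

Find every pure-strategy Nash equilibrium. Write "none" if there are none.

The pure Nash equilibria are (Honest, Aggressive) and (Aggressive, Jump) and (Jump, Honest).

(Honest, Honest): Bidder 1 can switch to Aggressive (53 → 63). Not NE.
(Honest, Aggressive): Bidder 1 gets 84, best alternative 21; Bidder 2 gets 86, best alternative 33. No profitable deviation — NE.
(Honest, Jump): Bidder 1 can switch to Aggressive (68 → 94). Not NE.
(Aggressive, Honest): Bidder 1 can switch to Jump (63 → 74). Not NE.
(Aggressive, Aggressive): Bidder 1 can switch to Honest (15 → 84). Not NE.
(Aggressive, Jump): Bidder 1 gets 94, best alternative 84; Bidder 2 gets 58, best alternative 52. No profitable deviation — NE.
(Jump, Honest): Bidder 1 gets 74, best alternative 63; Bidder 2 gets 85, best alternative 80. No profitable deviation — NE.
(Jump, Aggressive): Bidder 1 can switch to Honest (17 → 84). Not NE.
(Jump, Jump): Bidder 1 can switch to Aggressive (80 → 94). Not NE.
(Snipe, Honest): Bidder 1 can switch to Aggressive (62 → 63). Not NE.
(Snipe, Aggressive): Bidder 1 can switch to Honest (21 → 84). Not NE.
(Snipe, Jump): Bidder 1 can switch to Aggressive (84 → 94). Not NE.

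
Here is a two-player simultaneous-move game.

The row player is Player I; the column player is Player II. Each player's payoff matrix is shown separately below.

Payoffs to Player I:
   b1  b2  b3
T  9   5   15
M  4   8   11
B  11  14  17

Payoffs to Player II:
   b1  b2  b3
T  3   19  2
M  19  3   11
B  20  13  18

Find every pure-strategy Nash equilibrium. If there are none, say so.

For each player, find the best response to each opponent profile; mutual best responses are the pure NE.
Player I against b1: payoffs 9, 4, 11 → best response B.
Player I against b2: payoffs 5, 8, 14 → best response B.
Player I against b3: payoffs 15, 11, 17 → best response B.
Player II against T: payoffs 3, 19, 2 → best response b2.
Player II against M: payoffs 19, 3, 11 → best response b1.
Player II against B: payoffs 20, 13, 18 → best response b1.
Mutual best responses: (B, b1).

The unique pure-strategy Nash equilibrium is (B, b1).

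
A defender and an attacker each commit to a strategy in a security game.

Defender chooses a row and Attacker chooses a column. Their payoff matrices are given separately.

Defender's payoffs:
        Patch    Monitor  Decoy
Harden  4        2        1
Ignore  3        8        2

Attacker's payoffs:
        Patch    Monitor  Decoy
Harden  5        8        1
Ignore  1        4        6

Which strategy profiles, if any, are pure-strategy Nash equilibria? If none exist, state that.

For each strategy profile, look for a profitable unilateral deviation.
(Harden, Patch): Attacker can switch to Monitor (5 → 8). Not NE.
(Harden, Monitor): Defender can switch to Ignore (2 → 8). Not NE.
(Harden, Decoy): Defender can switch to Ignore (1 → 2). Not NE.
(Ignore, Patch): Defender can switch to Harden (3 → 4). Not NE.
(Ignore, Monitor): Attacker can switch to Decoy (4 → 6). Not NE.
(Ignore, Decoy): Defender gets 2, best alternative 1; Attacker gets 6, best alternative 4. No profitable deviation — NE.

Pure NE: (Ignore, Decoy)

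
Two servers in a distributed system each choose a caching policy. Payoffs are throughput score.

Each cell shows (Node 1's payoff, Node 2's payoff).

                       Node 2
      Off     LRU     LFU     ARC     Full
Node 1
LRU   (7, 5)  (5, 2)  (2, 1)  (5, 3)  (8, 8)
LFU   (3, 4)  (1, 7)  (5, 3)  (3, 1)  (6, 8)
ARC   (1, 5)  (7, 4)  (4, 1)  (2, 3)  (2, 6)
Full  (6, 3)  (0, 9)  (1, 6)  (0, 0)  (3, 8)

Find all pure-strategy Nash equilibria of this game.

(LRU, Full)

Node 1 against Off: payoffs 7, 3, 1, 6 → best response LRU.
Node 1 against LRU: payoffs 5, 1, 7, 0 → best response ARC.
Node 1 against LFU: payoffs 2, 5, 4, 1 → best response LFU.
Node 1 against ARC: payoffs 5, 3, 2, 0 → best response LRU.
Node 1 against Full: payoffs 8, 6, 2, 3 → best response LRU.
Node 2 against LRU: payoffs 5, 2, 1, 3, 8 → best response Full.
Node 2 against LFU: payoffs 4, 7, 3, 1, 8 → best response Full.
Node 2 against ARC: payoffs 5, 4, 1, 3, 6 → best response Full.
Node 2 against Full: payoffs 3, 9, 6, 0, 8 → best response LRU.
Mutual best responses: (LRU, Full).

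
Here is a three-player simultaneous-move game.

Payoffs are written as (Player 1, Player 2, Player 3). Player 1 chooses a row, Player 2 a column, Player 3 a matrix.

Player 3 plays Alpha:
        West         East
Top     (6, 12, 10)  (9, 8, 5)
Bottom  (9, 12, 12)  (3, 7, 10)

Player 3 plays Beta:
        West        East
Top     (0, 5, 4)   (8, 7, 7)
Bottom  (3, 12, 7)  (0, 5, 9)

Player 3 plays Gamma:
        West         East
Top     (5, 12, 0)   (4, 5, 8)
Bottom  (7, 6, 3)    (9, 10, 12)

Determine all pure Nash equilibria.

(Top, West, Alpha): Player 1 can switch to Bottom (6 → 9). Not NE.
(Top, West, Beta): Player 1 can switch to Bottom (0 → 3). Not NE.
(Top, West, Gamma): Player 1 can switch to Bottom (5 → 7). Not NE.
(Top, East, Alpha): Player 2 can switch to West (8 → 12). Not NE.
(Top, East, Beta): Player 3 can switch to Gamma (7 → 8). Not NE.
(Top, East, Gamma): Player 1 can switch to Bottom (4 → 9). Not NE.
(Bottom, West, Alpha): Player 1 gets 9, best alternative 6; Player 2 gets 12, best alternative 7; Player 3 gets 12, best alternative 7. No profitable deviation — NE.
(Bottom, West, Beta): Player 3 can switch to Alpha (7 → 12). Not NE.
(Bottom, West, Gamma): Player 2 can switch to East (6 → 10). Not NE.
(Bottom, East, Alpha): Player 1 can switch to Top (3 → 9). Not NE.
(Bottom, East, Beta): Player 1 can switch to Top (0 → 8). Not NE.
(Bottom, East, Gamma): Player 1 gets 9, best alternative 4; Player 2 gets 10, best alternative 6; Player 3 gets 12, best alternative 10. No profitable deviation — NE.

(Bottom, West, Alpha) and (Bottom, East, Gamma)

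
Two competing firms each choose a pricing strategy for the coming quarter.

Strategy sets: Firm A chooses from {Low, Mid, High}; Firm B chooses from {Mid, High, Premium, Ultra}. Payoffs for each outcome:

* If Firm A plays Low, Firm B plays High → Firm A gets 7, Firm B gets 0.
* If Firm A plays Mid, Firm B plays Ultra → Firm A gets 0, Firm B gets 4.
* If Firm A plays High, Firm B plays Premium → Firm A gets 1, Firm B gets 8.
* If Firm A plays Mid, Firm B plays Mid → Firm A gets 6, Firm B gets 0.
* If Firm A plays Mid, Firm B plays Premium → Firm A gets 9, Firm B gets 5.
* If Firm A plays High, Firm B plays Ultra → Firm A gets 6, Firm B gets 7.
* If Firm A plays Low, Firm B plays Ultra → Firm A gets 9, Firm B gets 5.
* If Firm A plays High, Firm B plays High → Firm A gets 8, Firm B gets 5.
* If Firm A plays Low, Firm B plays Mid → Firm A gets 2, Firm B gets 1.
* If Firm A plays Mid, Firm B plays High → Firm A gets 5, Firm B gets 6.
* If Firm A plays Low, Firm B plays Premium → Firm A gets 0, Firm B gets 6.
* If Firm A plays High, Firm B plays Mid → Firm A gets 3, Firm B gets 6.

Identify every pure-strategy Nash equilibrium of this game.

This game has no pure Nash equilibrium.

For each strategy profile, look for a profitable unilateral deviation.
(Low, Mid): Firm A can switch to Mid (2 → 6). Not NE.
(Low, High): Firm A can switch to High (7 → 8). Not NE.
(Low, Premium): Firm A can switch to Mid (0 → 9). Not NE.
(Low, Ultra): Firm B can switch to Premium (5 → 6). Not NE.
(Mid, Mid): Firm B can switch to High (0 → 6). Not NE.
(Mid, High): Firm A can switch to Low (5 → 7). Not NE.
(Mid, Premium): Firm B can switch to High (5 → 6). Not NE.
(Mid, Ultra): Firm A can switch to Low (0 → 9). Not NE.
(The remaining 4 profiles each have a profitable deviation by the same check.)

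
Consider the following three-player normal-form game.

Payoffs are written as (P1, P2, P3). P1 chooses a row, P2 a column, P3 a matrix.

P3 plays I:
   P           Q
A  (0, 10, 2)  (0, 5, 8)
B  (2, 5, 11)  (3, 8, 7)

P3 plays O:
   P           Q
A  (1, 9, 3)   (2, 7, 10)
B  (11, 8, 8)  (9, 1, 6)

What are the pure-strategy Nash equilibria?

The unique pure-strategy Nash equilibrium is (B, Q, I).

(A, P, I): P1 can switch to B (0 → 2). Not NE.
(A, P, O): P1 can switch to B (1 → 11). Not NE.
(A, Q, I): P1 can switch to B (0 → 3). Not NE.
(A, Q, O): P1 can switch to B (2 → 9). Not NE.
(B, P, I): P2 can switch to Q (5 → 8). Not NE.
(B, P, O): P3 can switch to I (8 → 11). Not NE.
(B, Q, I): P1 gets 3, best alternative 0; P2 gets 8, best alternative 5; P3 gets 7, best alternative 6. No profitable deviation — NE.
(B, Q, O): P2 can switch to P (1 → 8). Not NE.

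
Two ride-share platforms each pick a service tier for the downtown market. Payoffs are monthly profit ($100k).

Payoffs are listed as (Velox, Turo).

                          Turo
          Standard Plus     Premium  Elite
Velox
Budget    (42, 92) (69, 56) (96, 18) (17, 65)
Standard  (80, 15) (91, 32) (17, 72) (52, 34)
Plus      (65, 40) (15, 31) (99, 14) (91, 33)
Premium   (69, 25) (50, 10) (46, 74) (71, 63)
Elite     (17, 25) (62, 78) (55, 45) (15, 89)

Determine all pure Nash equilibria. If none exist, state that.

There is no pure-strategy Nash equilibrium.

(Budget, Standard): Velox can switch to Standard (42 → 80). Not NE.
(Budget, Plus): Velox can switch to Standard (69 → 91). Not NE.
(Budget, Premium): Velox can switch to Plus (96 → 99). Not NE.
(Budget, Elite): Velox can switch to Standard (17 → 52). Not NE.
(Standard, Standard): Turo can switch to Plus (15 → 32). Not NE.
(Standard, Plus): Turo can switch to Premium (32 → 72). Not NE.
(Standard, Premium): Velox can switch to Budget (17 → 96). Not NE.
(Standard, Elite): Velox can switch to Plus (52 → 91). Not NE.
(Plus, Standard): Velox can switch to Standard (65 → 80). Not NE.
(Plus, Plus): Velox can switch to Budget (15 → 69). Not NE.
(The remaining 10 profiles each have a profitable deviation by the same check.)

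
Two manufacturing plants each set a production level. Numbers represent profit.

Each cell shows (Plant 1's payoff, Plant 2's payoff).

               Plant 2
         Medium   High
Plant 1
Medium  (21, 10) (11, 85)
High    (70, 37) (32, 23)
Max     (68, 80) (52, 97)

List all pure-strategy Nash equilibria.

Pure-strategy Nash equilibria: (High, Medium); (Max, High)

Mark each player's best response to every combination of opponents' strategies; a profile where every player is best-responding is a pure Nash equilibrium.
Plant 1 against Medium: payoffs 21, 70, 68 → best response High.
Plant 1 against High: payoffs 11, 32, 52 → best response Max.
Plant 2 against Medium: payoffs 10, 85 → best response High.
Plant 2 against High: payoffs 37, 23 → best response Medium.
Plant 2 against Max: payoffs 80, 97 → best response High.
Mutual best responses: (High, Medium); (Max, High).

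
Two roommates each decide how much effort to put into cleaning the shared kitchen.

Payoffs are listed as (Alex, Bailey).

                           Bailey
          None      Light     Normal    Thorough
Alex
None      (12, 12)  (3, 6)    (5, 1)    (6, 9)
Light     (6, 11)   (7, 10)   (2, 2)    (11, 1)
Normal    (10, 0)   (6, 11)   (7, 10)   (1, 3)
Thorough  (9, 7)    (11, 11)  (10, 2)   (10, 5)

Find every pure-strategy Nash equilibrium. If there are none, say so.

(None, None), (Thorough, Light)

(None, None): Alex gets 12, best alternative 10; Bailey gets 12, best alternative 9. No profitable deviation — NE.
(None, Light): Alex can switch to Light (3 → 7). Not NE.
(None, Normal): Alex can switch to Normal (5 → 7). Not NE.
(None, Thorough): Alex can switch to Light (6 → 11). Not NE.
(Light, None): Alex can switch to None (6 → 12). Not NE.
(Light, Light): Alex can switch to Thorough (7 → 11). Not NE.
(Light, Normal): Alex can switch to None (2 → 5). Not NE.
(Light, Thorough): Bailey can switch to None (1 → 11). Not NE.
(Normal, None): Alex can switch to None (10 → 12). Not NE.
(Thorough, Light): Alex gets 11, best alternative 7; Bailey gets 11, best alternative 7. No profitable deviation — NE.
(The remaining 6 profiles each have a profitable deviation by the same check.)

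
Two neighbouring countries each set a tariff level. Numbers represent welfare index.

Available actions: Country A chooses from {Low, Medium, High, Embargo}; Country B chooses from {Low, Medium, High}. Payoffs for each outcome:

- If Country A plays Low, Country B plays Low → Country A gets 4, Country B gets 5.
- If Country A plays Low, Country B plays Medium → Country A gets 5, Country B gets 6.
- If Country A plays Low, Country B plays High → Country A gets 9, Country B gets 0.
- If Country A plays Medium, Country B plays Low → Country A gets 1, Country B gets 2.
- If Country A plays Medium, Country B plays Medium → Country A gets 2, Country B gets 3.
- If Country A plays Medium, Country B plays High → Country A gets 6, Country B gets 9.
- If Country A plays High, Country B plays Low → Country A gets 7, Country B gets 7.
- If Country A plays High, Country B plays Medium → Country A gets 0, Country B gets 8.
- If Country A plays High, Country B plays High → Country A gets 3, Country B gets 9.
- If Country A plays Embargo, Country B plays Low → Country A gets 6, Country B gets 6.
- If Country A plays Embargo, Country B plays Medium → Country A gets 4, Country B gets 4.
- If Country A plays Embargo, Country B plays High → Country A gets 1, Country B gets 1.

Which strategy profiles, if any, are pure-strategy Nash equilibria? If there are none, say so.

Country A against Low: payoffs 4, 1, 7, 6 → best response High.
Country A against Medium: payoffs 5, 2, 0, 4 → best response Low.
Country A against High: payoffs 9, 6, 3, 1 → best response Low.
Country B against Low: payoffs 5, 6, 0 → best response Medium.
Country B against Medium: payoffs 2, 3, 9 → best response High.
Country B against High: payoffs 7, 8, 9 → best response High.
Country B against Embargo: payoffs 6, 4, 1 → best response Low.
Mutual best responses: (Low, Medium).

The unique pure-strategy Nash equilibrium is (Low, Medium).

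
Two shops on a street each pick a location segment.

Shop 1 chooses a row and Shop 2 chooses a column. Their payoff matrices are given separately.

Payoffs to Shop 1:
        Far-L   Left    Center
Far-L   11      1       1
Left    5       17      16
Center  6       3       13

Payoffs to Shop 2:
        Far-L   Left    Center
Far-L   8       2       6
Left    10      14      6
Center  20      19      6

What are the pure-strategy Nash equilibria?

Pure-strategy Nash equilibria: (Far-L, Far-L), (Left, Left)

(Far-L, Far-L): Shop 1 gets 11, best alternative 6; Shop 2 gets 8, best alternative 6. No profitable deviation — NE.
(Far-L, Left): Shop 1 can switch to Left (1 → 17). Not NE.
(Far-L, Center): Shop 1 can switch to Left (1 → 16). Not NE.
(Left, Far-L): Shop 1 can switch to Far-L (5 → 11). Not NE.
(Left, Left): Shop 1 gets 17, best alternative 3; Shop 2 gets 14, best alternative 10. No profitable deviation — NE.
(Left, Center): Shop 2 can switch to Far-L (6 → 10). Not NE.
(Center, Far-L): Shop 1 can switch to Far-L (6 → 11). Not NE.
(Center, Left): Shop 1 can switch to Left (3 → 17). Not NE.
(Center, Center): Shop 1 can switch to Left (13 → 16). Not NE.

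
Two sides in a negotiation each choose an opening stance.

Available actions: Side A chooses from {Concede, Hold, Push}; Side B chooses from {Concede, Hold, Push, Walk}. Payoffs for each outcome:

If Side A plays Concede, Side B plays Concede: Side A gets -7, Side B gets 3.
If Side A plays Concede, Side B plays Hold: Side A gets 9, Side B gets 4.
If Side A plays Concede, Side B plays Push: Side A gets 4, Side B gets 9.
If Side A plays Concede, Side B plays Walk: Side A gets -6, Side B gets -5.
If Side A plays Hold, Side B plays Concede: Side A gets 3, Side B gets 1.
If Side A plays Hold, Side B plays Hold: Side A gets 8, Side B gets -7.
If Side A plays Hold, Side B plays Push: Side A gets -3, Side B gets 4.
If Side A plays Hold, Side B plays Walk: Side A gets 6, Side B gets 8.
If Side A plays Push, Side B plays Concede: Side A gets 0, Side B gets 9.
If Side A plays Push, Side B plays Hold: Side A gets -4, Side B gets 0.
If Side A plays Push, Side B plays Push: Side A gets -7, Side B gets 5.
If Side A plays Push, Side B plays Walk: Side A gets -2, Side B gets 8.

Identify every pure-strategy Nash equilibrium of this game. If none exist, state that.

(Concede, Push) and (Hold, Walk)

(Concede, Concede): Side A can switch to Hold (-7 → 3). Not NE.
(Concede, Hold): Side B can switch to Push (4 → 9). Not NE.
(Concede, Push): Side A gets 4, best alternative -3; Side B gets 9, best alternative 4. No profitable deviation — NE.
(Concede, Walk): Side A can switch to Hold (-6 → 6). Not NE.
(Hold, Concede): Side B can switch to Push (1 → 4). Not NE.
(Hold, Hold): Side A can switch to Concede (8 → 9). Not NE.
(Hold, Push): Side A can switch to Concede (-3 → 4). Not NE.
(Hold, Walk): Side A gets 6, best alternative -2; Side B gets 8, best alternative 4. No profitable deviation — NE.
(Push, Concede): Side A can switch to Hold (0 → 3). Not NE.
(Push, Hold): Side A can switch to Concede (-4 → 9). Not NE.
(Push, Push): Side A can switch to Concede (-7 → 4). Not NE.
(Push, Walk): Side A can switch to Hold (-2 → 6). Not NE.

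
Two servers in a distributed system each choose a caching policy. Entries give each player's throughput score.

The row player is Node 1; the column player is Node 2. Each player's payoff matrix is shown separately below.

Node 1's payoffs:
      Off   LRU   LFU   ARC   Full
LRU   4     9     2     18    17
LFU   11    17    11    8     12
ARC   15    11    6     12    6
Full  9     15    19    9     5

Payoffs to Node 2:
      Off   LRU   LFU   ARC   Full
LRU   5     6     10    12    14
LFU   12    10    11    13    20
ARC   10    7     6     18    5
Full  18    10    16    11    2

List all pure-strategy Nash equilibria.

Node 1 against Off: payoffs 4, 11, 15, 9 → best response ARC.
Node 1 against LRU: payoffs 9, 17, 11, 15 → best response LFU.
Node 1 against LFU: payoffs 2, 11, 6, 19 → best response Full.
Node 1 against ARC: payoffs 18, 8, 12, 9 → best response LRU.
Node 1 against Full: payoffs 17, 12, 6, 5 → best response LRU.
Node 2 against LRU: payoffs 5, 6, 10, 12, 14 → best response Full.
Node 2 against LFU: payoffs 12, 10, 11, 13, 20 → best response Full.
Node 2 against ARC: payoffs 10, 7, 6, 18, 5 → best response ARC.
Node 2 against Full: payoffs 18, 10, 16, 11, 2 → best response Off.
Mutual best responses: (LRU, Full).

The unique pure-strategy Nash equilibrium is (LRU, Full).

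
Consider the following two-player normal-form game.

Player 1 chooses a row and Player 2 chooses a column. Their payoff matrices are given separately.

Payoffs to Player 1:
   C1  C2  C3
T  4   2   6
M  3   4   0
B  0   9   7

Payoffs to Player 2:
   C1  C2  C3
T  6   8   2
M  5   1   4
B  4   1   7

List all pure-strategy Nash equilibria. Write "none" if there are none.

The unique pure-strategy Nash equilibrium is (B, C3).

(T, C1): Player 2 can switch to C2 (6 → 8). Not NE.
(T, C2): Player 1 can switch to M (2 → 4). Not NE.
(T, C3): Player 1 can switch to B (6 → 7). Not NE.
(M, C1): Player 1 can switch to T (3 → 4). Not NE.
(M, C2): Player 1 can switch to B (4 → 9). Not NE.
(M, C3): Player 1 can switch to T (0 → 6). Not NE.
(B, C3): Player 1 gets 7, best alternative 6; Player 2 gets 7, best alternative 4. No profitable deviation — NE.
(The remaining 2 profiles each have a profitable deviation by the same check.)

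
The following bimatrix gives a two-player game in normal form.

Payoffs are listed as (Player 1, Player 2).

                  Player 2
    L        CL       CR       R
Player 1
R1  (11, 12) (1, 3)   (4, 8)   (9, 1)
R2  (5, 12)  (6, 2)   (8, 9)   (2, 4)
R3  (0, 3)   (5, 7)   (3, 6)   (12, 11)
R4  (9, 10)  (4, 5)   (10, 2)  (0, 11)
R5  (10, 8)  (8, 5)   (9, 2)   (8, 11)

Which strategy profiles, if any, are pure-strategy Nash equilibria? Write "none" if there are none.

(R1, L): Player 1 gets 11, best alternative 10; Player 2 gets 12, best alternative 8. No profitable deviation — NE.
(R1, CL): Player 1 can switch to R2 (1 → 6). Not NE.
(R1, CR): Player 1 can switch to R2 (4 → 8). Not NE.
(R1, R): Player 1 can switch to R3 (9 → 12). Not NE.
(R2, L): Player 1 can switch to R1 (5 → 11). Not NE.
(R2, CL): Player 1 can switch to R5 (6 → 8). Not NE.
(R2, CR): Player 1 can switch to R4 (8 → 10). Not NE.
(R2, R): Player 1 can switch to R1 (2 → 9). Not NE.
(R3, L): Player 1 can switch to R1 (0 → 11). Not NE.
(R3, R): Player 1 gets 12, best alternative 9; Player 2 gets 11, best alternative 7. No profitable deviation — NE.
(The remaining 10 profiles each have a profitable deviation by the same check.)

Pure-strategy Nash equilibria: (R1, L) and (R3, R)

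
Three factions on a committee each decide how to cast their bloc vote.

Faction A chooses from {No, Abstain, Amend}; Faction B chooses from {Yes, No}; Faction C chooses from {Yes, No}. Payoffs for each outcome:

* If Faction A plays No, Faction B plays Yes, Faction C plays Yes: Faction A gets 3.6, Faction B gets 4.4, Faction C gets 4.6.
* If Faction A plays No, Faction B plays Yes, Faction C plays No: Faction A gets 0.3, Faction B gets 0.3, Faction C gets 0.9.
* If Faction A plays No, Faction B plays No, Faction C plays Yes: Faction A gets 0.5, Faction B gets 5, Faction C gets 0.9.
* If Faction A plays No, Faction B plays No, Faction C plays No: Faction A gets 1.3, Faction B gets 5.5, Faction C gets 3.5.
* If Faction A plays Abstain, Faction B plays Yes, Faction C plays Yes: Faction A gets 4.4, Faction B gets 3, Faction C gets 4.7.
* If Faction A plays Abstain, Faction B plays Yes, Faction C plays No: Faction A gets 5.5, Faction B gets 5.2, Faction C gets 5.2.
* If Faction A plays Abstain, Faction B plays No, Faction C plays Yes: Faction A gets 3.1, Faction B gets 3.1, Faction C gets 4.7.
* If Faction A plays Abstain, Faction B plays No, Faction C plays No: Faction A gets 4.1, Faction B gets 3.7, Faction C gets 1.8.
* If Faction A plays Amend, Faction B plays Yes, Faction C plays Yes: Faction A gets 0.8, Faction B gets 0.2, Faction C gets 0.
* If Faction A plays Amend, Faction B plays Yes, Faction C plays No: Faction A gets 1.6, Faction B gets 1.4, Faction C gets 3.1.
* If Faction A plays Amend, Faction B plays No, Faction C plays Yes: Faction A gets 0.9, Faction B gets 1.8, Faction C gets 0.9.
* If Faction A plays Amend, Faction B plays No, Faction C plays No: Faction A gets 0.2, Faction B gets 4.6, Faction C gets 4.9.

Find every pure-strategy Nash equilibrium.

Pure-strategy Nash equilibria: (Abstain, Yes, No) and (Abstain, No, Yes)

Faction A against (Yes, Yes): payoffs 3.6, 4.4, 0.8 → best response Abstain.
Faction A against (Yes, No): payoffs 0.3, 5.5, 1.6 → best response Abstain.
Faction A against (No, Yes): payoffs 0.5, 3.1, 0.9 → best response Abstain.
Faction A against (No, No): payoffs 1.3, 4.1, 0.2 → best response Abstain.
Faction B against (No, Yes): payoffs 4.4, 5 → best response No.
Faction B against (No, No): payoffs 0.3, 5.5 → best response No.
Faction B against (Abstain, Yes): payoffs 3, 3.1 → best response No.
Faction B against (Abstain, No): payoffs 5.2, 3.7 → best response Yes.
Faction B against (Amend, Yes): payoffs 0.2, 1.8 → best response No.
Faction B against (Amend, No): payoffs 1.4, 4.6 → best response No.
Faction C against (No, Yes): payoffs 4.6, 0.9 → best response Yes.
Faction C against (No, No): payoffs 0.9, 3.5 → best response No.
Faction C against (Abstain, Yes): payoffs 4.7, 5.2 → best response No.
Faction C against (Abstain, No): payoffs 4.7, 1.8 → best response Yes.
Faction C against (Amend, Yes): payoffs 0, 3.1 → best response No.
Faction C against (Amend, No): payoffs 0.9, 4.9 → best response No.
Mutual best responses: (Abstain, Yes, No); (Abstain, No, Yes).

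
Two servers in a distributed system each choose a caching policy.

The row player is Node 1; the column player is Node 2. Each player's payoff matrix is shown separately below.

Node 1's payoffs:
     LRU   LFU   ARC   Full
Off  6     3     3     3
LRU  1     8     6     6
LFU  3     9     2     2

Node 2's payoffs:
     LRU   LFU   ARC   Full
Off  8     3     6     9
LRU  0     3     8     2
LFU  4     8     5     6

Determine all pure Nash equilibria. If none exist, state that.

(Off, LRU): Node 2 can switch to Full (8 → 9). Not NE.
(Off, LFU): Node 1 can switch to LRU (3 → 8). Not NE.
(Off, ARC): Node 1 can switch to LRU (3 → 6). Not NE.
(Off, Full): Node 1 can switch to LRU (3 → 6). Not NE.
(LRU, LRU): Node 1 can switch to Off (1 → 6). Not NE.
(LRU, LFU): Node 1 can switch to LFU (8 → 9). Not NE.
(LRU, ARC): Node 1 gets 6, best alternative 3; Node 2 gets 8, best alternative 3. No profitable deviation — NE.
(LRU, Full): Node 2 can switch to LFU (2 → 3). Not NE.
(LFU, LRU): Node 1 can switch to Off (3 → 6). Not NE.
(LFU, LFU): Node 1 gets 9, best alternative 8; Node 2 gets 8, best alternative 6. No profitable deviation — NE.
(LFU, ARC): Node 1 can switch to Off (2 → 3). Not NE.
(LFU, Full): Node 1 can switch to Off (2 → 3). Not NE.

The pure Nash equilibria are (LRU, ARC) and (LFU, LFU).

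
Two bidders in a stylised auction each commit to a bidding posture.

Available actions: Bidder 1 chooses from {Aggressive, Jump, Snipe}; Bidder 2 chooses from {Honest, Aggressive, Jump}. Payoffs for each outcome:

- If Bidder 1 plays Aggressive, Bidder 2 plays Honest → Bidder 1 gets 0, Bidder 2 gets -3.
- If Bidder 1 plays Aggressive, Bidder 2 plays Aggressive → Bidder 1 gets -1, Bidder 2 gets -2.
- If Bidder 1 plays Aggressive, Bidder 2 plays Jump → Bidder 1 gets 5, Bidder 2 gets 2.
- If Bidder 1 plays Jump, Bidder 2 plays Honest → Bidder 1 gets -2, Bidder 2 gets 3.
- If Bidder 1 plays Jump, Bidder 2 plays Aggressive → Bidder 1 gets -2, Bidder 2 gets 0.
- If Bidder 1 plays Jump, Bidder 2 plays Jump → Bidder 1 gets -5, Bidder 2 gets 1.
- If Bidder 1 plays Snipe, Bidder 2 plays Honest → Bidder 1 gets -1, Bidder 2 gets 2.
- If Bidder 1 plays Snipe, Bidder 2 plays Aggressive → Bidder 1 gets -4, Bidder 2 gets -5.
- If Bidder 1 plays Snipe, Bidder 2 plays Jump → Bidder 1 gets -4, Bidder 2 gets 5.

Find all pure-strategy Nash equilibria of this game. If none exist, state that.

Pure NE: (Aggressive, Jump)

For each player, find the best response to each opponent profile; mutual best responses are the pure NE.
Bidder 1 against Honest: payoffs 0, -2, -1 → best response Aggressive.
Bidder 1 against Aggressive: payoffs -1, -2, -4 → best response Aggressive.
Bidder 1 against Jump: payoffs 5, -5, -4 → best response Aggressive.
Bidder 2 against Aggressive: payoffs -3, -2, 2 → best response Jump.
Bidder 2 against Jump: payoffs 3, 0, 1 → best response Honest.
Bidder 2 against Snipe: payoffs 2, -5, 5 → best response Jump.
Mutual best responses: (Aggressive, Jump).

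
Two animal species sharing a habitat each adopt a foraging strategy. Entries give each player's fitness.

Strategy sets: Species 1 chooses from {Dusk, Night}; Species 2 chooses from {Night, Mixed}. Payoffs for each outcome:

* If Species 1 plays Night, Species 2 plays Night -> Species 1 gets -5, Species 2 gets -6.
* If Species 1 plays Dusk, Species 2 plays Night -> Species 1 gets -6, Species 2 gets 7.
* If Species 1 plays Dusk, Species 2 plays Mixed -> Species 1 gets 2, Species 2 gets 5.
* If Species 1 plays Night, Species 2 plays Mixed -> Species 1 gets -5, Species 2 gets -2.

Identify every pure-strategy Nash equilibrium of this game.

There is no pure-strategy Nash equilibrium.

Species 1 against Night: payoffs -6, -5 → best response Night.
Species 1 against Mixed: payoffs 2, -5 → best response Dusk.
Species 2 against Dusk: payoffs 7, 5 → best response Night.
Species 2 against Night: payoffs -6, -2 → best response Mixed.
No profile is a mutual best response for all players.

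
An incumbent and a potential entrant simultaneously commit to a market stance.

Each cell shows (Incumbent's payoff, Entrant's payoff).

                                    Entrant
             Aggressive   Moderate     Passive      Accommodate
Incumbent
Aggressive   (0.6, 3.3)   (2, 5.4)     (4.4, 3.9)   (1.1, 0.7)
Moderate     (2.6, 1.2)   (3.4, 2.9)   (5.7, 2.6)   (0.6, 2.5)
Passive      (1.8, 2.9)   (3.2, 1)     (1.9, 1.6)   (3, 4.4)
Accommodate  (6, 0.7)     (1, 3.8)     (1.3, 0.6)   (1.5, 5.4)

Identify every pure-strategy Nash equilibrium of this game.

(Moderate, Moderate); (Passive, Accommodate)

Incumbent against Aggressive: payoffs 0.6, 2.6, 1.8, 6 → best response Accommodate.
Incumbent against Moderate: payoffs 2, 3.4, 3.2, 1 → best response Moderate.
Incumbent against Passive: payoffs 4.4, 5.7, 1.9, 1.3 → best response Moderate.
Incumbent against Accommodate: payoffs 1.1, 0.6, 3, 1.5 → best response Passive.
Entrant against Aggressive: payoffs 3.3, 5.4, 3.9, 0.7 → best response Moderate.
Entrant against Moderate: payoffs 1.2, 2.9, 2.6, 2.5 → best response Moderate.
Entrant against Passive: payoffs 2.9, 1, 1.6, 4.4 → best response Accommodate.
Entrant against Accommodate: payoffs 0.7, 3.8, 0.6, 5.4 → best response Accommodate.
Mutual best responses: (Moderate, Moderate); (Passive, Accommodate).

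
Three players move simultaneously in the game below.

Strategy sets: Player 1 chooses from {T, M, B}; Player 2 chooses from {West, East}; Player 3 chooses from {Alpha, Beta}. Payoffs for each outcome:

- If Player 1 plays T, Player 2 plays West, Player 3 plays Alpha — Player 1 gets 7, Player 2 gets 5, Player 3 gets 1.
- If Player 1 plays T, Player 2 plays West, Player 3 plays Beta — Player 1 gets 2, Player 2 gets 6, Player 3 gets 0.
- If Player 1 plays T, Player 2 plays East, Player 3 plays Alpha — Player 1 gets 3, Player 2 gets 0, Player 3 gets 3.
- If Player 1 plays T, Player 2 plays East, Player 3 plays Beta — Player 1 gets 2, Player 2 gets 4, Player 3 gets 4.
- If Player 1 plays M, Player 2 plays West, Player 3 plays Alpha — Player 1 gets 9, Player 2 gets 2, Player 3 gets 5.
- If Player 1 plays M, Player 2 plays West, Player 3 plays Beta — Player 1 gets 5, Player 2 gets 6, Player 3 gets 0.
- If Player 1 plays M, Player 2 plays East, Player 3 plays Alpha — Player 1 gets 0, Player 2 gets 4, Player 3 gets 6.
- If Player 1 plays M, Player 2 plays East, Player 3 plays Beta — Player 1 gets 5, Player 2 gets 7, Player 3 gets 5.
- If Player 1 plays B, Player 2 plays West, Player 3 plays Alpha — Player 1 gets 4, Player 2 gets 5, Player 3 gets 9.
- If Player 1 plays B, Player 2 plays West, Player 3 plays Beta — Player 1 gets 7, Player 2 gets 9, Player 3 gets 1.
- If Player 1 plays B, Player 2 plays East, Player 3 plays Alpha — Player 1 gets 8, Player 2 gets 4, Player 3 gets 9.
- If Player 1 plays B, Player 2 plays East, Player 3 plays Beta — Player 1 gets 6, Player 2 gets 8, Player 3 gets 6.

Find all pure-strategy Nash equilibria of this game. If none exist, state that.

For each strategy profile, look for a profitable unilateral deviation.
(T, West, Alpha): Player 1 can switch to M (7 → 9). Not NE.
(T, West, Beta): Player 1 can switch to M (2 → 5). Not NE.
(T, East, Alpha): Player 1 can switch to B (3 → 8). Not NE.
(T, East, Beta): Player 1 can switch to M (2 → 5). Not NE.
(M, West, Alpha): Player 2 can switch to East (2 → 4). Not NE.
(M, West, Beta): Player 1 can switch to B (5 → 7). Not NE.
(M, East, Alpha): Player 1 can switch to T (0 → 3). Not NE.
(M, East, Beta): Player 1 can switch to B (5 → 6). Not NE.
(B, West, Alpha): Player 1 can switch to T (4 → 7). Not NE.
(B, West, Beta): Player 3 can switch to Alpha (1 → 9). Not NE.
(The remaining 2 profiles each have a profitable deviation by the same check.)

No pure-strategy Nash equilibrium.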